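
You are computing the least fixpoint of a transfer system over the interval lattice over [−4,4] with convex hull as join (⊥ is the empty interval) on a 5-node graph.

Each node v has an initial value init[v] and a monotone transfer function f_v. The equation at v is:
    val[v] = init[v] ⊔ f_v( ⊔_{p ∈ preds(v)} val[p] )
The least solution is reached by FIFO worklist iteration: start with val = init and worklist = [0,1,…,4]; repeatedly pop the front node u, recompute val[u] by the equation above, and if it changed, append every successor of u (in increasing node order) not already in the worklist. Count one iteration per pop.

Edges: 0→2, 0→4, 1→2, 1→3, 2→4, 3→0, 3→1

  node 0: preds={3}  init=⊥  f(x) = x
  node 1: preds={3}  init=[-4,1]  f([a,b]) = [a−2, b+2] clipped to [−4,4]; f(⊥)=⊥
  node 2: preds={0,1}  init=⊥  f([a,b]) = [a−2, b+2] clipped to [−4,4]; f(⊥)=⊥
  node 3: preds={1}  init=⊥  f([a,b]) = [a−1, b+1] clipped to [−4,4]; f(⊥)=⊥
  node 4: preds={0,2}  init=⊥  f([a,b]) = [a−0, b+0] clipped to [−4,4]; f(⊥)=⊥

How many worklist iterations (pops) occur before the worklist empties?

14

Trace (14 dequeues):
  [1] u=0 | in ⊥ | out ⊥ | ==
  [2] u=1 | in ⊥ | out [-4,1] | ==
  [3] u=2 | in [-4,1] | out [-4,3] | prev ⊥ | push {}
  [4] u=3 | in [-4,1] | out [-4,2] | prev ⊥ | push {0,1}
  [5] u=4 | in [-4,3] | out [-4,3] | prev ⊥ | push {}
  [6] u=0 | in [-4,2] | out [-4,2] | prev ⊥ | push {2,4}
  [7] u=1 | in [-4,2] | out [-4,4] | prev [-4,1] | push {3}
  [8] u=2 | in [-4,4] | out [-4,4] | prev [-4,3] | push {}
  [9] u=4 | in [-4,4] | out [-4,4] | prev [-4,3] | push {}
  [10] u=3 | in [-4,4] | out [-4,4] | prev [-4,2] | push {0,1}
  [11] u=0 | in [-4,4] | out [-4,4] | prev [-4,2] | push {2,4}
  [12] u=1 | in [-4,4] | out [-4,4] | ==
  [13] u=2 | in [-4,4] | out [-4,4] | ==
  [14] u=4 | in [-4,4] | out [-4,4] | ==

Converged values:
  [0] [-4,4]
  [1] [-4,4]
  [2] [-4,4]
  [3] [-4,4]
  [4] [-4,4]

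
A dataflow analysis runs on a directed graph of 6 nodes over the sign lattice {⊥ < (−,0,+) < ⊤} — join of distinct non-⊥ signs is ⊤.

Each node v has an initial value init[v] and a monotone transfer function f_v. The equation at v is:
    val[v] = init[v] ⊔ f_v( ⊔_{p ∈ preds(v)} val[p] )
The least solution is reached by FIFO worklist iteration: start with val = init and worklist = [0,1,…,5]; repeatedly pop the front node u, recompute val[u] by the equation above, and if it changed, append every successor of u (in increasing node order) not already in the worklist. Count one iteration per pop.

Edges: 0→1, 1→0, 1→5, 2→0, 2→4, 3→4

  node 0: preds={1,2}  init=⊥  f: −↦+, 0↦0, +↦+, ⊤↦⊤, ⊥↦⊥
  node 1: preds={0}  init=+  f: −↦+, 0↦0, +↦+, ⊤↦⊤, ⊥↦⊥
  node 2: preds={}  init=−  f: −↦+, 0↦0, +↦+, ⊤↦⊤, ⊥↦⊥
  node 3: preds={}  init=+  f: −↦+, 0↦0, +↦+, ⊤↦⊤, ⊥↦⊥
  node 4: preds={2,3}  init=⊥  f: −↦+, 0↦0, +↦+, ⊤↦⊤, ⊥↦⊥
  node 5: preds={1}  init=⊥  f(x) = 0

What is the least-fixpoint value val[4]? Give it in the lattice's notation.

Trace (7 dequeues):
  [1] u=0 | in ⊤ | out ⊤ | prev ⊥ | push {}
  [2] u=1 | in ⊤ | out ⊤ | prev + | push {0}
  [3] u=2 | in ⊥ | out − | ==
  [4] u=3 | in ⊥ | out + | ==
  [5] u=4 | in ⊤ | out ⊤ | prev ⊥ | push {}
  [6] u=5 | in ⊤ | out 0 | prev ⊥ | push {}
  [7] u=0 | in ⊤ | out ⊤ | ==

Converged values:
  [0] ⊤
  [1] ⊤
  [2] −
  [3] +
  [4] ⊤
  [5] 0

⊤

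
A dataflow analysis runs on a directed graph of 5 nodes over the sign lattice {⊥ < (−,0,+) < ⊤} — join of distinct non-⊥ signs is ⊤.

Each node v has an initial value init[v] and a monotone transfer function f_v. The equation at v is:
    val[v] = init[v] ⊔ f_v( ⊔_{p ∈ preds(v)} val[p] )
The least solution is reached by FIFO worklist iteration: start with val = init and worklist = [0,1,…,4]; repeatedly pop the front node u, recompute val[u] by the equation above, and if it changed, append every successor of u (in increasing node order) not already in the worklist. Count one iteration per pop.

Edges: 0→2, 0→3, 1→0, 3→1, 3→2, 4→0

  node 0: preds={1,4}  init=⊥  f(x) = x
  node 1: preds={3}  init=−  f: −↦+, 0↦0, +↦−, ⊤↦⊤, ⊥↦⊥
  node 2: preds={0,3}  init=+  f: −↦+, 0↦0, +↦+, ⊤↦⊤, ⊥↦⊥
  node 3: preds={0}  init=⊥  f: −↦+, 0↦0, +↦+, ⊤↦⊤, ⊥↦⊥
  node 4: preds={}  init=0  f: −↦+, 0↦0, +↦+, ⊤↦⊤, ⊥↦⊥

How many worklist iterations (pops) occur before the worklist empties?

Worklist (8 pops):
  #1 pop 0: in=⊤ → ⊤ (was ⊥); enqueue []
  #2 pop 1: in=⊥ → − (no change)
  #3 pop 2: in=⊤ → ⊤ (was +); enqueue []
  #4 pop 3: in=⊤ → ⊤ (was ⊥); enqueue [1,2]
  #5 pop 4: in=⊥ → 0 (no change)
  #6 pop 1: in=⊤ → ⊤ (was −); enqueue [0]
  #7 pop 2: in=⊤ → ⊤ (no change)
  #8 pop 0: in=⊤ → ⊤ (no change)

Fixpoint:
  val[0] = ⊤
  val[1] = ⊤
  val[2] = ⊤
  val[3] = ⊤
  val[4] = 0

8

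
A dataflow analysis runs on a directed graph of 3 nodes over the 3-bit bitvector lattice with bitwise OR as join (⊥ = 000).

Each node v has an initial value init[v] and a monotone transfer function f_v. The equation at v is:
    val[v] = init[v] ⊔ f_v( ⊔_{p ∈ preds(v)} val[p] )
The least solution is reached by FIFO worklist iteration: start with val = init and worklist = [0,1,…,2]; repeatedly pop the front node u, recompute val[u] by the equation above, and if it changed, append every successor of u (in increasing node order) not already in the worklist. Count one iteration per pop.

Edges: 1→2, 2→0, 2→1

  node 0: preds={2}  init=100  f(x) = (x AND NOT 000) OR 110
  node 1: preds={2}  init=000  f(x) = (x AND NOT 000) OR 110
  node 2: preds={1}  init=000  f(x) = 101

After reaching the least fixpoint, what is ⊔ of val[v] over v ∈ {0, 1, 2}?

Trace (6 dequeues):
  [1] u=0 | in 000 | out 110 | prev 100 | push {}
  [2] u=1 | in 000 | out 110 | prev 000 | push {}
  [3] u=2 | in 110 | out 101 | prev 000 | push {0,1}
  [4] u=0 | in 101 | out 111 | prev 110 | push {}
  [5] u=1 | in 101 | out 111 | prev 110 | push {2}
  [6] u=2 | in 111 | out 101 | ==

Converged values:
  [0] 111
  [1] 111
  [2] 101

111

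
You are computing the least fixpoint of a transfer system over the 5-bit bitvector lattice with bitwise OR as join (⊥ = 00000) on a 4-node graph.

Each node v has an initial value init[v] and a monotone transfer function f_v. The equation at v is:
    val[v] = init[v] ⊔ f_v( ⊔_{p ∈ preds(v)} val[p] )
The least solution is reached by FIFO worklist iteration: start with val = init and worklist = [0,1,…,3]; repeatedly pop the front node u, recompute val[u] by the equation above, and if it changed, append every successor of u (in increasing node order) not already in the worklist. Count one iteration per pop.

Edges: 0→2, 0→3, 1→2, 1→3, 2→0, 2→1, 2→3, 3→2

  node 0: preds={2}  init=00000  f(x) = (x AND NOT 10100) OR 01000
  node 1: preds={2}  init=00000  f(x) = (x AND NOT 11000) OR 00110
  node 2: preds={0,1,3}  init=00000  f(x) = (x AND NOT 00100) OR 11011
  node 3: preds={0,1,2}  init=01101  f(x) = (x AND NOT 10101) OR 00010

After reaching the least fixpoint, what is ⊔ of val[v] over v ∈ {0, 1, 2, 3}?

Trace (8 dequeues):
  [1] u=0 | in 00000 | out 01000 | prev 00000 | push {}
  [2] u=1 | in 00000 | out 00110 | prev 00000 | push {}
  [3] u=2 | in 01111 | out 11011 | prev 00000 | push {0,1}
  [4] u=3 | in 11111 | out 01111 | prev 01101 | push {2}
  [5] u=0 | in 11011 | out 01011 | prev 01000 | push {3}
  [6] u=1 | in 11011 | out 00111 | prev 00110 | push {}
  [7] u=2 | in 01111 | out 11011 | ==
  [8] u=3 | in 11111 | out 01111 | ==

Converged values:
  [0] 01011
  [1] 00111
  [2] 11011
  [3] 01111

11111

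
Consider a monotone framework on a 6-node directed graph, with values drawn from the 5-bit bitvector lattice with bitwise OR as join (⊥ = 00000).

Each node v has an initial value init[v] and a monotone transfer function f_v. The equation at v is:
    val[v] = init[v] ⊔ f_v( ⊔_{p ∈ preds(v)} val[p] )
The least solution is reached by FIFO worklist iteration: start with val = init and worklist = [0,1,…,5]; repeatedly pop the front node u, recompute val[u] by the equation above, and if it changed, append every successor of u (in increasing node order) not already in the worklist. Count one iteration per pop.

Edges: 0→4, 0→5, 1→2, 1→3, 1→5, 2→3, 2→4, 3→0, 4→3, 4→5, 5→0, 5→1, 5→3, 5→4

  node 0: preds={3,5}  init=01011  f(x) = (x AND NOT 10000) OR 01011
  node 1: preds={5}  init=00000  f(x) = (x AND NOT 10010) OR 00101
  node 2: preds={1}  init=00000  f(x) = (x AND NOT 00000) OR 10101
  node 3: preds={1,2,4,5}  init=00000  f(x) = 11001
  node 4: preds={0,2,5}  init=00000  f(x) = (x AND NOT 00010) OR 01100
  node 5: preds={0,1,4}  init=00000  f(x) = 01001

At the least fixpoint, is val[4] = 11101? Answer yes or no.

yes

Trace (14 dequeues):
  [1] u=0 | in 00000 | out 01011 | ==
  [2] u=1 | in 00000 | out 00101 | prev 00000 | push {}
  [3] u=2 | in 00101 | out 10101 | prev 00000 | push {}
  [4] u=3 | in 10101 | out 11001 | prev 00000 | push {0}
  [5] u=4 | in 11111 | out 11101 | prev 00000 | push {3}
  [6] u=5 | in 11111 | out 01001 | prev 00000 | push {1,4}
  [7] u=0 | in 11001 | out 01011 | ==
  [8] u=3 | in 11101 | out 11001 | ==
  [9] u=1 | in 01001 | out 01101 | prev 00101 | push {2,3,5}
  [10] u=4 | in 11111 | out 11101 | ==
  [11] u=2 | in 01101 | out 11101 | prev 10101 | push {4}
  [12] u=3 | in 11101 | out 11001 | ==
  [13] u=5 | in 11111 | out 01001 | ==
  [14] u=4 | in 11111 | out 11101 | ==

Converged values:
  [0] 01011
  [1] 01101
  [2] 11101
  [3] 11001
  [4] 11101
  [5] 01001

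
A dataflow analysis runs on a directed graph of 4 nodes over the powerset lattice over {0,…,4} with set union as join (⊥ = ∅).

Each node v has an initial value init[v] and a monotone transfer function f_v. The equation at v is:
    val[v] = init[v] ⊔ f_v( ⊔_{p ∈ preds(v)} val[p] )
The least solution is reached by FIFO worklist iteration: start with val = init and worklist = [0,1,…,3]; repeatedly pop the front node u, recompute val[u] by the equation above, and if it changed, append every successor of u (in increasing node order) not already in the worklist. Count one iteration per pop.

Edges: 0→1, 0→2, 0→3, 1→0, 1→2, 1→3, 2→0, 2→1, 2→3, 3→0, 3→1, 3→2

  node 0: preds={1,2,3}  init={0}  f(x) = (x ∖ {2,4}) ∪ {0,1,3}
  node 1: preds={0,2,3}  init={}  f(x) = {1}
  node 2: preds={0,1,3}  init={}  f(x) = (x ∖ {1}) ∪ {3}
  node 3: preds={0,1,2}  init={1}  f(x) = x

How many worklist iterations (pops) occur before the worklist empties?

Worklist (7 pops):
  #1 pop 0: in={1} → {0,1,3} (was {0}); enqueue []
  #2 pop 1: in={0,1,3} → {1} (was {}); enqueue [0]
  #3 pop 2: in={0,1,3} → {0,3} (was {}); enqueue [1]
  #4 pop 3: in={0,1,3} → {0,1,3} (was {1}); enqueue [2]
  #5 pop 0: in={0,1,3} → {0,1,3} (no change)
  #6 pop 1: in={0,1,3} → {1} (no change)
  #7 pop 2: in={0,1,3} → {0,3} (no change)

Fixpoint:
  val[0] = {0,1,3}
  val[1] = {1}
  val[2] = {0,3}
  val[3] = {0,1,3}

7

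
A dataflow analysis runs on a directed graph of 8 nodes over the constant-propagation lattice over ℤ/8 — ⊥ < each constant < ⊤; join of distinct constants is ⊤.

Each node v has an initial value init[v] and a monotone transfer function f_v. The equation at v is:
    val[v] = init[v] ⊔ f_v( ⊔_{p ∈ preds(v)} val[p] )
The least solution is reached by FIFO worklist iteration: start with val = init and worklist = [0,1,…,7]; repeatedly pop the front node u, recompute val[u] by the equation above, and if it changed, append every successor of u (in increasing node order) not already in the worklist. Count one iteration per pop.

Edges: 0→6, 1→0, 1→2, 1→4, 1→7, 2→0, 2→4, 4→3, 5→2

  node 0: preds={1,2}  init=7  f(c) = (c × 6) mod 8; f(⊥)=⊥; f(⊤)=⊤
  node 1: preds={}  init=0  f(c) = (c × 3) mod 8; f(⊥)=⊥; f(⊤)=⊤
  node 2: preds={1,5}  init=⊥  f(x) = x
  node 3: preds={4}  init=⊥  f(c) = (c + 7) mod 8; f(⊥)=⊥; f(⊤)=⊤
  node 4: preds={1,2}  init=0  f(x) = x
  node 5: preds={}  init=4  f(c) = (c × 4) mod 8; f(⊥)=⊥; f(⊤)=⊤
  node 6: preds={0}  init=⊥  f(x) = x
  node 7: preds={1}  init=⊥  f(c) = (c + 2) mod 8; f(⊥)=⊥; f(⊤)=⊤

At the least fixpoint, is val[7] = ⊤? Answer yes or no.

Worklist (10 pops):
  #1 pop 0: in=0 → ⊤ (was 7); enqueue []
  #2 pop 1: in=⊥ → 0 (no change)
  #3 pop 2: in=⊤ → ⊤ (was ⊥); enqueue [0]
  #4 pop 3: in=0 → 7 (was ⊥); enqueue []
  #5 pop 4: in=⊤ → ⊤ (was 0); enqueue [3]
  #6 pop 5: in=⊥ → 4 (no change)
  #7 pop 6: in=⊤ → ⊤ (was ⊥); enqueue []
  #8 pop 7: in=0 → 2 (was ⊥); enqueue []
  #9 pop 0: in=⊤ → ⊤ (no change)
  #10 pop 3: in=⊤ → ⊤ (was 7); enqueue []

Fixpoint:
  val[0] = ⊤
  val[1] = 0
  val[2] = ⊤
  val[3] = ⊤
  val[4] = ⊤
  val[5] = 4
  val[6] = ⊤
  val[7] = 2

no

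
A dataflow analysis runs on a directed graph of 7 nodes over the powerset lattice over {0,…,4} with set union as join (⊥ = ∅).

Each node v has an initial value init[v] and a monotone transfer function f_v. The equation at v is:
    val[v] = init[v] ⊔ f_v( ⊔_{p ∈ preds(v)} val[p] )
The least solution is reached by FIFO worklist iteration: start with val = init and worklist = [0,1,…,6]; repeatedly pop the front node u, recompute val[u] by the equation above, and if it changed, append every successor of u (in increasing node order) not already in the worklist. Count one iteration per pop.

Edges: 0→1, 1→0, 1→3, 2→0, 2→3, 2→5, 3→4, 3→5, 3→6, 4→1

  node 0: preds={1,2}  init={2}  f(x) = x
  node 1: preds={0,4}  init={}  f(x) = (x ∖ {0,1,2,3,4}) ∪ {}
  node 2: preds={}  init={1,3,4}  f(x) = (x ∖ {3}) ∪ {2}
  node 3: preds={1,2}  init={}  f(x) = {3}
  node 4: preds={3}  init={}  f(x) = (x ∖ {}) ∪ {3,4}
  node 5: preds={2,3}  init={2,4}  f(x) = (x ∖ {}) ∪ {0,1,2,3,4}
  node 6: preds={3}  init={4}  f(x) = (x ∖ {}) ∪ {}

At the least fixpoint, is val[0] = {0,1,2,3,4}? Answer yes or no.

Trace (9 dequeues):
  [1] u=0 | in {1,3,4} | out {1,2,3,4} | prev {2} | push {}
  [2] u=1 | in {1,2,3,4} | out {} | ==
  [3] u=2 | in {} | out {1,2,3,4} | prev {1,3,4} | push {0}
  [4] u=3 | in {1,2,3,4} | out {3} | prev {} | push {}
  [5] u=4 | in {3} | out {3,4} | prev {} | push {1}
  [6] u=5 | in {1,2,3,4} | out {0,1,2,3,4} | prev {2,4} | push {}
  [7] u=6 | in {3} | out {3,4} | prev {4} | push {}
  [8] u=0 | in {1,2,3,4} | out {1,2,3,4} | ==
  [9] u=1 | in {1,2,3,4} | out {} | ==

Converged values:
  [0] {1,2,3,4}
  [1] {}
  [2] {1,2,3,4}
  [3] {3}
  [4] {3,4}
  [5] {0,1,2,3,4}
  [6] {3,4}

no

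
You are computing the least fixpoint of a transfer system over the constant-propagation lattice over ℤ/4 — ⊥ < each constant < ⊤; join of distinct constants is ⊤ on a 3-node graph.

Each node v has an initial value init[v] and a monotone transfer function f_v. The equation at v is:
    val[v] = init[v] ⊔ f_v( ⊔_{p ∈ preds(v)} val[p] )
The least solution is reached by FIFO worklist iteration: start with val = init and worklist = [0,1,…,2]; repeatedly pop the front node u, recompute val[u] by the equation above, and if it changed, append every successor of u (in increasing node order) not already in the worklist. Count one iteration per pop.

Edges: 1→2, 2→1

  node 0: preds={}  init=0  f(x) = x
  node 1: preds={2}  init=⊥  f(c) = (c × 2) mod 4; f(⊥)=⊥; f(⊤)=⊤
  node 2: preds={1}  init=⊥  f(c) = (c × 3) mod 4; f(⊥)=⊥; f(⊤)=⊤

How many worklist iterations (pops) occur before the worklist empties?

3

Worklist (3 pops):
  #1 pop 0: in=⊥ → 0 (no change)
  #2 pop 1: in=⊥ → ⊥ (no change)
  #3 pop 2: in=⊥ → ⊥ (no change)

Fixpoint:
  val[0] = 0
  val[1] = ⊥
  val[2] = ⊥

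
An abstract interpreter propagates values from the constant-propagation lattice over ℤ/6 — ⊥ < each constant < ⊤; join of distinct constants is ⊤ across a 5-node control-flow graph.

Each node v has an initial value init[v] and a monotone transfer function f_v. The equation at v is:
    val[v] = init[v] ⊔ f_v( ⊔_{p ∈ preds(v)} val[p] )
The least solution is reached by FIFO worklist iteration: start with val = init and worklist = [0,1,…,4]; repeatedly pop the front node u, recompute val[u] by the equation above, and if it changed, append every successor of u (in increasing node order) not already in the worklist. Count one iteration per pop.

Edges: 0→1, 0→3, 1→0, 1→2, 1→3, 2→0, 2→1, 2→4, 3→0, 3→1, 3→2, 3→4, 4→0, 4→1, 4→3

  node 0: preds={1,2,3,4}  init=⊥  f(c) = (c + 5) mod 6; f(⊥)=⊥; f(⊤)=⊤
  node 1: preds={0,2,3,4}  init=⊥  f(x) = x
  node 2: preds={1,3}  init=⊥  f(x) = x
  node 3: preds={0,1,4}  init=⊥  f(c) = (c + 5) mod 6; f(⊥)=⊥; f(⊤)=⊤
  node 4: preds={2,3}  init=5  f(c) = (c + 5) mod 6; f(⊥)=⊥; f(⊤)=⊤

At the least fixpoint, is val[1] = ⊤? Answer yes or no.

yes

Iteration log — 9 steps:
  step 1. node 0  ⊔preds=5  new=4  old=⊥  +wl: 
  step 2. node 1  ⊔preds=⊤  new=⊤  old=⊥  +wl: 0
  step 3. node 2  ⊔preds=⊤  new=⊤  old=⊥  +wl: 1
  step 4. node 3  ⊔preds=⊤  new=⊤  old=⊥  +wl: 2
  step 5. node 4  ⊔preds=⊤  new=⊤  old=5  +wl: 3
  step 6. node 0  ⊔preds=⊤  new=⊤  old=4  +wl: 
  step 7. node 1  ⊔preds=⊤  new=⊤  stable
  step 8. node 2  ⊔preds=⊤  new=⊤  stable
  step 9. node 3  ⊔preds=⊤  new=⊤  stable

Least fixpoint reached:
  node 0: ⊤
  node 1: ⊤
  node 2: ⊤
  node 3: ⊤
  node 4: ⊤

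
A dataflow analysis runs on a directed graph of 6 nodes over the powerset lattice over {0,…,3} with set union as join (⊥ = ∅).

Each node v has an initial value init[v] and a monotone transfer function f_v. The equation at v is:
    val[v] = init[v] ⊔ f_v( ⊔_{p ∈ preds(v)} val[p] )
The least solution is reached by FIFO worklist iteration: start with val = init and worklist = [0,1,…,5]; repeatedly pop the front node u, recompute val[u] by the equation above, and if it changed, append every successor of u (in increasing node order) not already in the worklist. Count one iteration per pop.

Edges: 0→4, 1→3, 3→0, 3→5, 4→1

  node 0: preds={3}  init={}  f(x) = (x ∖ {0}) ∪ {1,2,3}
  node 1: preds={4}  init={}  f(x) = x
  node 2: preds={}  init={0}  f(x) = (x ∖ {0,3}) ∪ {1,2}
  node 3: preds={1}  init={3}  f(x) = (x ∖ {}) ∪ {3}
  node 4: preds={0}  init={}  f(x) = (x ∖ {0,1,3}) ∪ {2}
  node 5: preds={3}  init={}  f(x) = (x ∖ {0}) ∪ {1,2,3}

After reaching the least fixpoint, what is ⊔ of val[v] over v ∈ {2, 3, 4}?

Worklist (10 pops):
  #1 pop 0: in={3} → {1,2,3} (was {}); enqueue []
  #2 pop 1: in={} → {} (no change)
  #3 pop 2: in={} → {0,1,2} (was {0}); enqueue []
  #4 pop 3: in={} → {3} (no change)
  #5 pop 4: in={1,2,3} → {2} (was {}); enqueue [1]
  #6 pop 5: in={3} → {1,2,3} (was {}); enqueue []
  #7 pop 1: in={2} → {2} (was {}); enqueue [3]
  #8 pop 3: in={2} → {2,3} (was {3}); enqueue [0,5]
  #9 pop 0: in={2,3} → {1,2,3} (no change)
  #10 pop 5: in={2,3} → {1,2,3} (no change)

Fixpoint:
  val[0] = {1,2,3}
  val[1] = {2}
  val[2] = {0,1,2}
  val[3] = {2,3}
  val[4] = {2}
  val[5] = {1,2,3}

{0,1,2,3}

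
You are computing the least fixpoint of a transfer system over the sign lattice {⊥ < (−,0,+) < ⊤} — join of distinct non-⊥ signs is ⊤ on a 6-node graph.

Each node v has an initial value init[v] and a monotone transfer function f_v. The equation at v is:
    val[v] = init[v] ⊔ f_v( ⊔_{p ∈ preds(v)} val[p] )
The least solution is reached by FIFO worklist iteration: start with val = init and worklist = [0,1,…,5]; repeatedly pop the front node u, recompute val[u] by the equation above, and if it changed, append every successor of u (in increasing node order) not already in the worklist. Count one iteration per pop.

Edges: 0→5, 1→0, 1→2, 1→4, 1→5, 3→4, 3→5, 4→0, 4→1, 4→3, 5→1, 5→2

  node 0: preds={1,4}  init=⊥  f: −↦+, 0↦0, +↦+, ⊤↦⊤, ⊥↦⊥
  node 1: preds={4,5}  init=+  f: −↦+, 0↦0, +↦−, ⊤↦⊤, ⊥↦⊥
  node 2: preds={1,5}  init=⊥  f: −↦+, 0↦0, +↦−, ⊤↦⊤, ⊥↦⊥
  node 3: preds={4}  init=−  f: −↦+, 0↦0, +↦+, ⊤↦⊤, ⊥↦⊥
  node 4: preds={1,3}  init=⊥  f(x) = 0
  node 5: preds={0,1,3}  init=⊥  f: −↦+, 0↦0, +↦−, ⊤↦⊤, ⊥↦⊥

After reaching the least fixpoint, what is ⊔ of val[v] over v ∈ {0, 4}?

⊤

Worklist (13 pops):
  #1 pop 0: in=+ → + (was ⊥); enqueue []
  #2 pop 1: in=⊥ → + (no change)
  #3 pop 2: in=+ → − (was ⊥); enqueue []
  #4 pop 3: in=⊥ → − (no change)
  #5 pop 4: in=⊤ → 0 (was ⊥); enqueue [0,1,3]
  #6 pop 5: in=⊤ → ⊤ (was ⊥); enqueue [2]
  #7 pop 0: in=⊤ → ⊤ (was +); enqueue [5]
  #8 pop 1: in=⊤ → ⊤ (was +); enqueue [0,4]
  #9 pop 3: in=0 → ⊤ (was −); enqueue []
  #10 pop 2: in=⊤ → ⊤ (was −); enqueue []
  #11 pop 5: in=⊤ → ⊤ (no change)
  #12 pop 0: in=⊤ → ⊤ (no change)
  #13 pop 4: in=⊤ → 0 (no change)

Fixpoint:
  val[0] = ⊤
  val[1] = ⊤
  val[2] = ⊤
  val[3] = ⊤
  val[4] = 0
  val[5] = ⊤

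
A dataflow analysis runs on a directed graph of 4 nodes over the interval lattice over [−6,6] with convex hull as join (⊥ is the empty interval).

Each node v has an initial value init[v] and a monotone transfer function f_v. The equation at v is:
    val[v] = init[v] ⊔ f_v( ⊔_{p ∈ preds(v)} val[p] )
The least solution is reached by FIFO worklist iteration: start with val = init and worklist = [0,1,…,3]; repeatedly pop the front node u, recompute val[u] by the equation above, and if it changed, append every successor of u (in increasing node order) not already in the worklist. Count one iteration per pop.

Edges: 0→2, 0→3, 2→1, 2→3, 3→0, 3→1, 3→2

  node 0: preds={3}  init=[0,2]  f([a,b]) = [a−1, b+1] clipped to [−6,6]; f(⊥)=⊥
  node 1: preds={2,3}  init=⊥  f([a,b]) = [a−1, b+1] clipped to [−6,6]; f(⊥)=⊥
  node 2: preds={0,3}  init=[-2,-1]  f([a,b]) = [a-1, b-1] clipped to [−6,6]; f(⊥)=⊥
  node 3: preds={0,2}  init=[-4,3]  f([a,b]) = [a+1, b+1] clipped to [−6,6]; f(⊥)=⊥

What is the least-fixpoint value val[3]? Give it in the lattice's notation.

Worklist (11 pops):
  #1 pop 0: in=[-4,3] → [-5,4] (was [0,2]); enqueue []
  #2 pop 1: in=[-4,3] → [-5,4] (was ⊥); enqueue []
  #3 pop 2: in=[-5,4] → [-6,3] (was [-2,-1]); enqueue [1]
  #4 pop 3: in=[-6,4] → [-5,5] (was [-4,3]); enqueue [0,2]
  #5 pop 1: in=[-6,5] → [-6,6] (was [-5,4]); enqueue []
  #6 pop 0: in=[-5,5] → [-6,6] (was [-5,4]); enqueue [3]
  #7 pop 2: in=[-6,6] → [-6,5] (was [-6,3]); enqueue [1]
  #8 pop 3: in=[-6,6] → [-5,6] (was [-5,5]); enqueue [0,2]
  #9 pop 1: in=[-6,6] → [-6,6] (no change)
  #10 pop 0: in=[-5,6] → [-6,6] (no change)
  #11 pop 2: in=[-6,6] → [-6,5] (no change)

Fixpoint:
  val[0] = [-6,6]
  val[1] = [-6,6]
  val[2] = [-6,5]
  val[3] = [-5,6]

[-5,6]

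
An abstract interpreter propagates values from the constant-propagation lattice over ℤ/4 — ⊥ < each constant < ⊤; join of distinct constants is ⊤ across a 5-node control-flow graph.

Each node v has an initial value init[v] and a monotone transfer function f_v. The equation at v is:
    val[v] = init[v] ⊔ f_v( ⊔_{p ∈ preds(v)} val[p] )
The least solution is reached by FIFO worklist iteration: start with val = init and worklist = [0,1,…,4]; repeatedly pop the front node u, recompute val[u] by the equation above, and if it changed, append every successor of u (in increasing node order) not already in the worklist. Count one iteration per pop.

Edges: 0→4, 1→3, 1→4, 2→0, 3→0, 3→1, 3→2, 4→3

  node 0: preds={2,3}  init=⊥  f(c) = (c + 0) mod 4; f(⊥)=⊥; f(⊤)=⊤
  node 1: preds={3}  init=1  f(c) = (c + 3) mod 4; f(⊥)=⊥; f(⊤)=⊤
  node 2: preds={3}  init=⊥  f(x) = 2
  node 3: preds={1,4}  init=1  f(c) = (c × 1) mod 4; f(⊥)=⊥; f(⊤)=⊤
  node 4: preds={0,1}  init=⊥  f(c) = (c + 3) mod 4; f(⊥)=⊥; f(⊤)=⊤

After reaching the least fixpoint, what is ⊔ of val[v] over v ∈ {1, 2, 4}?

Trace (10 dequeues):
  [1] u=0 | in 1 | out 1 | prev ⊥ | push {}
  [2] u=1 | in 1 | out ⊤ | prev 1 | push {}
  [3] u=2 | in 1 | out 2 | prev ⊥ | push {0}
  [4] u=3 | in ⊤ | out ⊤ | prev 1 | push {1,2}
  [5] u=4 | in ⊤ | out ⊤ | prev ⊥ | push {3}
  [6] u=0 | in ⊤ | out ⊤ | prev 1 | push {4}
  [7] u=1 | in ⊤ | out ⊤ | ==
  [8] u=2 | in ⊤ | out 2 | ==
  [9] u=3 | in ⊤ | out ⊤ | ==
  [10] u=4 | in ⊤ | out ⊤ | ==

Converged values:
  [0] ⊤
  [1] ⊤
  [2] 2
  [3] ⊤
  [4] ⊤

⊤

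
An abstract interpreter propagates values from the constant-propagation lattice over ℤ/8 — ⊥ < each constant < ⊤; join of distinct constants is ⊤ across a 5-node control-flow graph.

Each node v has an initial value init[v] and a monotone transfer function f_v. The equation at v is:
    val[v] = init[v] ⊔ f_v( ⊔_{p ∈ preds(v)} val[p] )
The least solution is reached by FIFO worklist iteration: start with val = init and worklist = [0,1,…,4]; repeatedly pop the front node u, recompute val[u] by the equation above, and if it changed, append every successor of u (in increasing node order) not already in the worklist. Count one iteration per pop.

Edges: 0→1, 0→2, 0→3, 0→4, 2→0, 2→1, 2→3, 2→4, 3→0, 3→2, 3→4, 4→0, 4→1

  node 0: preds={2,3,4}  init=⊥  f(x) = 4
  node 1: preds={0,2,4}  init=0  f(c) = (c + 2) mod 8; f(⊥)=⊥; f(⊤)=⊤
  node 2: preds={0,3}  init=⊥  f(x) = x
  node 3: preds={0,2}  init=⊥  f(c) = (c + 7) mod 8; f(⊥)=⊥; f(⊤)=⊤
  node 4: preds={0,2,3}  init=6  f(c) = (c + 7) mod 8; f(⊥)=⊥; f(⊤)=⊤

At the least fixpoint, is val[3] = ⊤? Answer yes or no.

Iteration log — 14 steps:
  step 1. node 0  ⊔preds=6  new=4  old=⊥  +wl: 
  step 2. node 1  ⊔preds=⊤  new=⊤  old=0  +wl: 
  step 3. node 2  ⊔preds=4  new=4  old=⊥  +wl: 0,1
  step 4. node 3  ⊔preds=4  new=3  old=⊥  +wl: 2
  step 5. node 4  ⊔preds=⊤  new=⊤  old=6  +wl: 
  step 6. node 0  ⊔preds=⊤  new=4  stable
  step 7. node 1  ⊔preds=⊤  new=⊤  stable
  step 8. node 2  ⊔preds=⊤  new=⊤  old=4  +wl: 0,1,3,4
  step 9. node 0  ⊔preds=⊤  new=4  stable
  step 10. node 1  ⊔preds=⊤  new=⊤  stable
  step 11. node 3  ⊔preds=⊤  new=⊤  old=3  +wl: 0,2
  step 12. node 4  ⊔preds=⊤  new=⊤  stable
  step 13. node 0  ⊔preds=⊤  new=4  stable
  step 14. node 2  ⊔preds=⊤  new=⊤  stable

Least fixpoint reached:
  node 0: 4
  node 1: ⊤
  node 2: ⊤
  node 3: ⊤
  node 4: ⊤

yes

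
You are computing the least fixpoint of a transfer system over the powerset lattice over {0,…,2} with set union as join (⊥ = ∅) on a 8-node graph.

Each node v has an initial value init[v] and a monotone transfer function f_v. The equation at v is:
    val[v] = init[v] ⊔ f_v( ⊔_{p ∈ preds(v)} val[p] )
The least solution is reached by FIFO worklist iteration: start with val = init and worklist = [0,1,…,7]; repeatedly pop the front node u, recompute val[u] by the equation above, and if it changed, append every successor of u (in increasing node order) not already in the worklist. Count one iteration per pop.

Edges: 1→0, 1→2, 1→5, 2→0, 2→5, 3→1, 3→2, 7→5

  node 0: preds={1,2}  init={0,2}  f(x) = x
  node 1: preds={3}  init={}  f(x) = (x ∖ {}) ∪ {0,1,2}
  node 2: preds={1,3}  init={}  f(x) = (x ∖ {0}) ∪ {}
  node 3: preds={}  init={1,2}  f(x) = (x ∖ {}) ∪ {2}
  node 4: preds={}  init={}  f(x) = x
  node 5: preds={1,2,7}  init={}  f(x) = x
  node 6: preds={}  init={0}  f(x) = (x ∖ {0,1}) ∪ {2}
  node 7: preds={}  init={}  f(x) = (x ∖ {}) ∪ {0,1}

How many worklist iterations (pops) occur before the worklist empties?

10

Worklist (10 pops):
  #1 pop 0: in={} → {0,2} (no change)
  #2 pop 1: in={1,2} → {0,1,2} (was {}); enqueue [0]
  #3 pop 2: in={0,1,2} → {1,2} (was {}); enqueue []
  #4 pop 3: in={} → {1,2} (no change)
  #5 pop 4: in={} → {} (no change)
  #6 pop 5: in={0,1,2} → {0,1,2} (was {}); enqueue []
  #7 pop 6: in={} → {0,2} (was {0}); enqueue []
  #8 pop 7: in={} → {0,1} (was {}); enqueue [5]
  #9 pop 0: in={0,1,2} → {0,1,2} (was {0,2}); enqueue []
  #10 pop 5: in={0,1,2} → {0,1,2} (no change)

Fixpoint:
  val[0] = {0,1,2}
  val[1] = {0,1,2}
  val[2] = {1,2}
  val[3] = {1,2}
  val[4] = {}
  val[5] = {0,1,2}
  val[6] = {0,2}
  val[7] = {0,1}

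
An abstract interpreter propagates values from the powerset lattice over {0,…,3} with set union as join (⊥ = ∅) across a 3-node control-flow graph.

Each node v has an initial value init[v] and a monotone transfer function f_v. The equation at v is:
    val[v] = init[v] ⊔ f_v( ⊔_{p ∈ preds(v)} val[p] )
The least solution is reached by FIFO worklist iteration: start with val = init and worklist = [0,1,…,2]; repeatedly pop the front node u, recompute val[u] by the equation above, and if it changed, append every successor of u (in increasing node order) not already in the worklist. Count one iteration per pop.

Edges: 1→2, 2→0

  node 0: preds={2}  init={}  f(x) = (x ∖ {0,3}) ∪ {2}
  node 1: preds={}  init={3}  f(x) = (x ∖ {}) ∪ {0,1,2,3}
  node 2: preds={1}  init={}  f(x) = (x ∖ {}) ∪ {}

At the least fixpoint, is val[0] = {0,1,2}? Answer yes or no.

no

Iteration log — 4 steps:
  step 1. node 0  ⊔preds={}  new={2}  old={}  +wl: 
  step 2. node 1  ⊔preds={}  new={0,1,2,3}  old={3}  +wl: 
  step 3. node 2  ⊔preds={0,1,2,3}  new={0,1,2,3}  old={}  +wl: 0
  step 4. node 0  ⊔preds={0,1,2,3}  new={1,2}  old={2}  +wl: 

Least fixpoint reached:
  node 0: {1,2}
  node 1: {0,1,2,3}
  node 2: {0,1,2,3}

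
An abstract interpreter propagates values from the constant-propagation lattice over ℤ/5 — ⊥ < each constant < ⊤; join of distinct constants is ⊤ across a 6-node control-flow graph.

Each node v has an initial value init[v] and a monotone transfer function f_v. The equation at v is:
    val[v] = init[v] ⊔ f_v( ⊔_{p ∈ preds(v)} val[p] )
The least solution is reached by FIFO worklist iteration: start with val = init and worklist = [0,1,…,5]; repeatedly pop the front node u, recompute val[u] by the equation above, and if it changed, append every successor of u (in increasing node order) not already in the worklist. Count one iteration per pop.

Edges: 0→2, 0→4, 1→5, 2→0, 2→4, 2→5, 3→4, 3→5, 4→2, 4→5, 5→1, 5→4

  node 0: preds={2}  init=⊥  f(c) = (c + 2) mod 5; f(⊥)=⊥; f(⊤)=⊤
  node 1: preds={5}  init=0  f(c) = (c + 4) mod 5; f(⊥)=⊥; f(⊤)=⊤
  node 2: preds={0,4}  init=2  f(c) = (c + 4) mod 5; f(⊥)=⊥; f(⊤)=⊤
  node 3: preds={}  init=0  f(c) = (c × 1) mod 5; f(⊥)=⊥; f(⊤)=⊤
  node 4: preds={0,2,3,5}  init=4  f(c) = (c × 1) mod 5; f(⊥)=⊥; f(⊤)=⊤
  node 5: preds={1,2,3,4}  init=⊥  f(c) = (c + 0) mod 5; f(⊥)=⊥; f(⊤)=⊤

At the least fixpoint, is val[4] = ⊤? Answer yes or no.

Iteration log — 11 steps:
  step 1. node 0  ⊔preds=2  new=4  old=⊥  +wl: 
  step 2. node 1  ⊔preds=⊥  new=0  stable
  step 3. node 2  ⊔preds=4  new=⊤  old=2  +wl: 0
  step 4. node 3  ⊔preds=⊥  new=0  stable
  step 5. node 4  ⊔preds=⊤  new=⊤  old=4  +wl: 2
  step 6. node 5  ⊔preds=⊤  new=⊤  old=⊥  +wl: 1,4
  step 7. node 0  ⊔preds=⊤  new=⊤  old=4  +wl: 
  step 8. node 2  ⊔preds=⊤  new=⊤  stable
  step 9. node 1  ⊔preds=⊤  new=⊤  old=0  +wl: 5
  step 10. node 4  ⊔preds=⊤  new=⊤  stable
  step 11. node 5  ⊔preds=⊤  new=⊤  stable

Least fixpoint reached:
  node 0: ⊤
  node 1: ⊤
  node 2: ⊤
  node 3: 0
  node 4: ⊤
  node 5: ⊤

yes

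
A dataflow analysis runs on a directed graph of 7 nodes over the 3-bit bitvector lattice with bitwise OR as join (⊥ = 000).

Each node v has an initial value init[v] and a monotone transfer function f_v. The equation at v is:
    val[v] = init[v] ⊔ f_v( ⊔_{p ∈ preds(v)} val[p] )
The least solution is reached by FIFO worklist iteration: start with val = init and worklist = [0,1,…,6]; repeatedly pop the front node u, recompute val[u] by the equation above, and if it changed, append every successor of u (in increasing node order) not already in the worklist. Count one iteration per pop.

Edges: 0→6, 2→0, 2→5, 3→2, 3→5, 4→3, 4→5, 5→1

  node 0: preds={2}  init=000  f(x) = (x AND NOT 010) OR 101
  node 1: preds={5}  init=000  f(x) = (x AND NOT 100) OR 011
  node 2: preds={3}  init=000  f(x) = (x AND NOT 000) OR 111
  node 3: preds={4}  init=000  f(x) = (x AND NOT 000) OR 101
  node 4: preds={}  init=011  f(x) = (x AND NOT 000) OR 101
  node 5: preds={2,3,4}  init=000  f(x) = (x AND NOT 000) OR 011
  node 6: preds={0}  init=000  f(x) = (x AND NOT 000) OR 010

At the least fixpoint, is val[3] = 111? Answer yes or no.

yes

Trace (11 dequeues):
  [1] u=0 | in 000 | out 101 | prev 000 | push {}
  [2] u=1 | in 000 | out 011 | prev 000 | push {}
  [3] u=2 | in 000 | out 111 | prev 000 | push {0}
  [4] u=3 | in 011 | out 111 | prev 000 | push {2}
  [5] u=4 | in 000 | out 111 | prev 011 | push {3}
  [6] u=5 | in 111 | out 111 | prev 000 | push {1}
  [7] u=6 | in 101 | out 111 | prev 000 | push {}
  [8] u=0 | in 111 | out 101 | ==
  [9] u=2 | in 111 | out 111 | ==
  [10] u=3 | in 111 | out 111 | ==
  [11] u=1 | in 111 | out 011 | ==

Converged values:
  [0] 101
  [1] 011
  [2] 111
  [3] 111
  [4] 111
  [5] 111
  [6] 111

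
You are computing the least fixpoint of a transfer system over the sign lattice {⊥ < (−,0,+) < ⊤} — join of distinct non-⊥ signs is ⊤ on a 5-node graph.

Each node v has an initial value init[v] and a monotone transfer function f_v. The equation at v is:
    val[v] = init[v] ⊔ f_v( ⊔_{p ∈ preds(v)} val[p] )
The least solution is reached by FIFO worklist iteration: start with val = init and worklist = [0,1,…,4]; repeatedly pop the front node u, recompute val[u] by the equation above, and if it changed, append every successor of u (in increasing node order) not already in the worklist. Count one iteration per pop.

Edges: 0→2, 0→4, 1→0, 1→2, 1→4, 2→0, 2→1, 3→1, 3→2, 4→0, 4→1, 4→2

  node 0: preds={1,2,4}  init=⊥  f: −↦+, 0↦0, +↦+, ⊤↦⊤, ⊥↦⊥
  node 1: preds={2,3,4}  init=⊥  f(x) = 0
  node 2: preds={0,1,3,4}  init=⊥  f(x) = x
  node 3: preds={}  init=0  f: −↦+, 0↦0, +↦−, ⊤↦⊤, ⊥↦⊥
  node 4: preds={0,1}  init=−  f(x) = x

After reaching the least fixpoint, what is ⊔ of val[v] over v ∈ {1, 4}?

⊤

Iteration log — 9 steps:
  step 1. node 0  ⊔preds=−  new=+  old=⊥  +wl: 
  step 2. node 1  ⊔preds=⊤  new=0  old=⊥  +wl: 0
  step 3. node 2  ⊔preds=⊤  new=⊤  old=⊥  +wl: 1
  step 4. node 3  ⊔preds=⊥  new=0  stable
  step 5. node 4  ⊔preds=⊤  new=⊤  old=−  +wl: 2
  step 6. node 0  ⊔preds=⊤  new=⊤  old=+  +wl: 4
  step 7. node 1  ⊔preds=⊤  new=0  stable
  step 8. node 2  ⊔preds=⊤  new=⊤  stable
  step 9. node 4  ⊔preds=⊤  new=⊤  stable

Least fixpoint reached:
  node 0: ⊤
  node 1: 0
  node 2: ⊤
  node 3: 0
  node 4: ⊤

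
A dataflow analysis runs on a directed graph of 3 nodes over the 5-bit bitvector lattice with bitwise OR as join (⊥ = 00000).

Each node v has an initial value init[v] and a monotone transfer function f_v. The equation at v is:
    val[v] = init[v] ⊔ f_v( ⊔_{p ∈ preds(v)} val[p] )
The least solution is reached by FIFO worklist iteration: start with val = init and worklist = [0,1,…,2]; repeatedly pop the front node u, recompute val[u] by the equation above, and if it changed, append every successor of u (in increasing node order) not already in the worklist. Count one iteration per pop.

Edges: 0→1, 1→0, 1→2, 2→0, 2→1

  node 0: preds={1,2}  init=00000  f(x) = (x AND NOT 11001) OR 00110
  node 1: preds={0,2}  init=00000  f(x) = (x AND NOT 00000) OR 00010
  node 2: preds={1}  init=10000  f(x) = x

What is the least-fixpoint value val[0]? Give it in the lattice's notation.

00110

Iteration log — 5 steps:
  step 1. node 0  ⊔preds=10000  new=00110  old=00000  +wl: 
  step 2. node 1  ⊔preds=10110  new=10110  old=00000  +wl: 0
  step 3. node 2  ⊔preds=10110  new=10110  old=10000  +wl: 1
  step 4. node 0  ⊔preds=10110  new=00110  stable
  step 5. node 1  ⊔preds=10110  new=10110  stable

Least fixpoint reached:
  node 0: 00110
  node 1: 10110
  node 2: 10110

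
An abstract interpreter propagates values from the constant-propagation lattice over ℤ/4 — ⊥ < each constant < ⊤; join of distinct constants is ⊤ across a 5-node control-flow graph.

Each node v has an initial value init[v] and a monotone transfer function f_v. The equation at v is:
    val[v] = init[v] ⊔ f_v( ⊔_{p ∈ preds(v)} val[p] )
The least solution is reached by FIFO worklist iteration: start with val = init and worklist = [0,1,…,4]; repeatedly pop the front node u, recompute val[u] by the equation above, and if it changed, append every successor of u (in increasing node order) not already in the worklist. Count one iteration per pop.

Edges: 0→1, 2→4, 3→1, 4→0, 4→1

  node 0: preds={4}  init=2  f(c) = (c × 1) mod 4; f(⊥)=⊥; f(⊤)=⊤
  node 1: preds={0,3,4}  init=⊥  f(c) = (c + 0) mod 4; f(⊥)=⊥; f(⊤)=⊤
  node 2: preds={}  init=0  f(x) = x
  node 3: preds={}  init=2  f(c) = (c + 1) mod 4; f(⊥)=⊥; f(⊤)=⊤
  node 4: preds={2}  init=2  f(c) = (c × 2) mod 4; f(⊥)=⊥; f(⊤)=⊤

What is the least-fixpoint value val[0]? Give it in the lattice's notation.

⊤

Trace (7 dequeues):
  [1] u=0 | in 2 | out 2 | ==
  [2] u=1 | in 2 | out 2 | prev ⊥ | push {}
  [3] u=2 | in ⊥ | out 0 | ==
  [4] u=3 | in ⊥ | out 2 | ==
  [5] u=4 | in 0 | out ⊤ | prev 2 | push {0,1}
  [6] u=0 | in ⊤ | out ⊤ | prev 2 | push {}
  [7] u=1 | in ⊤ | out ⊤ | prev 2 | push {}

Converged values:
  [0] ⊤
  [1] ⊤
  [2] 0
  [3] 2
  [4] ⊤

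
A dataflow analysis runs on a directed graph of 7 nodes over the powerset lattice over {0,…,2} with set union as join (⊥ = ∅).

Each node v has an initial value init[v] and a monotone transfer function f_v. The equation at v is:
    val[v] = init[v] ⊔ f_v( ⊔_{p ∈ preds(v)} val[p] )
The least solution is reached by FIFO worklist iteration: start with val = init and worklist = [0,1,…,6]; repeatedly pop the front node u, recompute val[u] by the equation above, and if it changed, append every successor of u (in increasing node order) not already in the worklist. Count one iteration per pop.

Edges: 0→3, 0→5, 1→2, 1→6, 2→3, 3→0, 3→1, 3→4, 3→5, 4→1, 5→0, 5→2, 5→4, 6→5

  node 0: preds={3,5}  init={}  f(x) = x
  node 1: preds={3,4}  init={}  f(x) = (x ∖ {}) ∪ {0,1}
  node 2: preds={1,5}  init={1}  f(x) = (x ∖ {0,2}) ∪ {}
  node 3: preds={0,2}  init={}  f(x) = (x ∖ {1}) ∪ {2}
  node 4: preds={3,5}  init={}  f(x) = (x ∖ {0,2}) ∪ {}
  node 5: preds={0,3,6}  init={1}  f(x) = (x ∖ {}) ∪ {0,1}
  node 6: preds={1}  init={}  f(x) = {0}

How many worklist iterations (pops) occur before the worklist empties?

18

Trace (18 dequeues):
  [1] u=0 | in {1} | out {1} | prev {} | push {}
  [2] u=1 | in {} | out {0,1} | prev {} | push {}
  [3] u=2 | in {0,1} | out {1} | ==
  [4] u=3 | in {1} | out {2} | prev {} | push {0,1}
  [5] u=4 | in {1,2} | out {1} | prev {} | push {}
  [6] u=5 | in {1,2} | out {0,1,2} | prev {1} | push {2,4}
  [7] u=6 | in {0,1} | out {0} | prev {} | push {5}
  [8] u=0 | in {0,1,2} | out {0,1,2} | prev {1} | push {3}
  [9] u=1 | in {1,2} | out {0,1,2} | prev {0,1} | push {6}
  [10] u=2 | in {0,1,2} | out {1} | ==
  [11] u=4 | in {0,1,2} | out {1} | ==
  [12] u=5 | in {0,1,2} | out {0,1,2} | ==
  [13] u=3 | in {0,1,2} | out {0,2} | prev {2} | push {0,1,4,5}
  [14] u=6 | in {0,1,2} | out {0} | ==
  [15] u=0 | in {0,1,2} | out {0,1,2} | ==
  [16] u=1 | in {0,1,2} | out {0,1,2} | ==
  [17] u=4 | in {0,1,2} | out {1} | ==
  [18] u=5 | in {0,1,2} | out {0,1,2} | ==

Converged values:
  [0] {0,1,2}
  [1] {0,1,2}
  [2] {1}
  [3] {0,2}
  [4] {1}
  [5] {0,1,2}
  [6] {0}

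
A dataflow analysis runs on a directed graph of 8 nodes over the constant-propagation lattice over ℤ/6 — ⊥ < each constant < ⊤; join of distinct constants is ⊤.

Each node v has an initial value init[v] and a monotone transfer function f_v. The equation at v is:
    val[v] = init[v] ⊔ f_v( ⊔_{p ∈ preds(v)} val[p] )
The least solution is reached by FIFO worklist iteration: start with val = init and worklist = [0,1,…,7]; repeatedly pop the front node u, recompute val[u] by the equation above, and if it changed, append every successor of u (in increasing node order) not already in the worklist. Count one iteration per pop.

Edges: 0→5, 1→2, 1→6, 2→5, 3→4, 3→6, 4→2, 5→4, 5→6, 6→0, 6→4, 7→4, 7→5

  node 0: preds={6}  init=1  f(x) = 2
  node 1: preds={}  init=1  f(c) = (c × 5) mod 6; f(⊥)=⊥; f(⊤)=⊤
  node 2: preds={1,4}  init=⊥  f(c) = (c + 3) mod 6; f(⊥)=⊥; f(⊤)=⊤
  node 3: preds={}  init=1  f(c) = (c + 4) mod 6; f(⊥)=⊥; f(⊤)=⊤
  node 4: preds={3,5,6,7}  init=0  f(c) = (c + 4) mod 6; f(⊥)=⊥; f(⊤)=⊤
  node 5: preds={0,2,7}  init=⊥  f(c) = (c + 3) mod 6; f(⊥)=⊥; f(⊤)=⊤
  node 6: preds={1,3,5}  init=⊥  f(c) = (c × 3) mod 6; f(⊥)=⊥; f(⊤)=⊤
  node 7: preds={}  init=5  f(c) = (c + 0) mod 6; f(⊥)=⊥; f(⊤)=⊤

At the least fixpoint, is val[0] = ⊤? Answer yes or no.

Trace (11 dequeues):
  [1] u=0 | in ⊥ | out ⊤ | prev 1 | push {}
  [2] u=1 | in ⊥ | out 1 | ==
  [3] u=2 | in ⊤ | out ⊤ | prev ⊥ | push {}
  [4] u=3 | in ⊥ | out 1 | ==
  [5] u=4 | in ⊤ | out ⊤ | prev 0 | push {2}
  [6] u=5 | in ⊤ | out ⊤ | prev ⊥ | push {4}
  [7] u=6 | in ⊤ | out ⊤ | prev ⊥ | push {0}
  [8] u=7 | in ⊥ | out 5 | ==
  [9] u=2 | in ⊤ | out ⊤ | ==
  [10] u=4 | in ⊤ | out ⊤ | ==
  [11] u=0 | in ⊤ | out ⊤ | ==

Converged values:
  [0] ⊤
  [1] 1
  [2] ⊤
  [3] 1
  [4] ⊤
  [5] ⊤
  [6] ⊤
  [7] 5

yes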